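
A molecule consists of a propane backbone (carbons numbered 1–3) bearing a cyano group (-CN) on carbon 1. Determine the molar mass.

Atom tally by fragment:
  NCCH2 → C:2 H:2 N:1
  CH2 → C:1 H:2
  CH3 → C:1 H:3
Element totals:
  C: 4
  H: 7
  N: 1
Molecular formula: C4H7N.
  M = 4(12.011) + 7(1.008) + 14.007
    = 48.044 + 7.056 + 14.007 = 69.107

69.11 g/mol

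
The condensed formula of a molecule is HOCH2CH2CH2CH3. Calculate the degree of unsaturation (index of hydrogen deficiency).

Atom tally by fragment:
  HOCH2CH2 → C:2 H:5 O:1
  CH2 → C:1 H:2
  CH3 → C:1 H:3
Element totals:
  C: 4
  H: 10
  O: 1
Molecular formula: C4H10O.
DoU = (2C + 2 + N − H − X) / 2 = (2·4 + 2 + 0 − 10 − 0) / 2 = 0.

0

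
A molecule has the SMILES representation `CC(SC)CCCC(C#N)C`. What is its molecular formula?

Atom tally by fragment:
  CH3 → C:1 H:3
  CH(SCH3) → C:2 H:4 S:1
  CH2 → C:1 H:2
  CH2 → C:1 H:2
  CH2 → C:1 H:2
  CH(CN) → C:2 H:1 N:1
  CH3 → C:1 H:3
Element totals:
  C: 9
  H: 17
  N: 1
  S: 1

C9H17NS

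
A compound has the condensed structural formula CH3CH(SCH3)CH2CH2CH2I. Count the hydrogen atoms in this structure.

13

Atom tally by fragment:
  CH3 → C:1 H:3
  CH(SCH3) → C:2 H:4 S:1
  CH2 → C:1 H:2
  CH2 → C:1 H:2
  CH2I → C:1 H:2 I:1
Element totals:
  C: 6
  H: 13
  I: 1
  S: 1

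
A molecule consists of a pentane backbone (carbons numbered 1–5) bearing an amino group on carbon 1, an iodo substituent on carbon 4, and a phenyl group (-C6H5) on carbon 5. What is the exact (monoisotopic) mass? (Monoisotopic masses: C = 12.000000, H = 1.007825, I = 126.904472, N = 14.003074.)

289.0327

Atom tally by fragment:
  H2NCH2 → C:1 H:4 N:1
  CH2 → C:1 H:2
  CH2 → C:1 H:2
  CH(I) → C:1 H:1 I:1
  CH2C6H5 → C:7 H:7
Element totals:
  C: 11
  H: 16
  I: 1
  N: 1
Molecular formula: C11H16IN.
  M = 11(12.0) + 16(1.007825) + 126.904472 + 14.003074
    = 132.000000 + 16.125200 + 126.904472 + 14.003074 = 289.032746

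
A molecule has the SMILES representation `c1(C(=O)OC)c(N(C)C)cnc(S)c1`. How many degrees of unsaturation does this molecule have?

Atom tally by fragment:
  pyridine ring core → C:5 H:5 N:1
  (− 3 ring H displaced by substituents)
  + COOCH3 → C:2 H:3 O:2
  + N(CH3)2 → N:1 C:2 H:6
  + SH → S:1 H:1
Element totals:
  C: 9
  H: 12
  N: 2
  O: 2
  S: 1
Molecular formula: C9H12N2O2S.
DoU = (2C + 2 + N − H − X) / 2 = (2·9 + 2 + 2 − 12 − 0) / 2 = 5.

5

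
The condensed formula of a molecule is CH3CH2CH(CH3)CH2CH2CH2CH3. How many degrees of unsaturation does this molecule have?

0

Atom tally by fragment:
  CH3 → C:1 H:3
  CH2 → C:1 H:2
  CH(CH3) → C:2 H:4
  CH2 → C:1 H:2
  CH2 → C:1 H:2
  CH2 → C:1 H:2
  CH3 → C:1 H:3
Element totals:
  C: 8
  H: 18
Molecular formula: C8H18.
DoU = (2C + 2 + N − H − X) / 2 = (2·8 + 2 + 0 − 18 − 0) / 2 = 0.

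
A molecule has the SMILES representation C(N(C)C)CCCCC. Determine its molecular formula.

Atom tally by fragment:
  (CH3)2NCH2 → C:3 H:8 N:1
  CH2 → C:1 H:2
  CH2 → C:1 H:2
  CH2 → C:1 H:2
  CH2 → C:1 H:2
  CH3 → C:1 H:3
Element totals:
  C: 8
  H: 19
  N: 1

C8H19N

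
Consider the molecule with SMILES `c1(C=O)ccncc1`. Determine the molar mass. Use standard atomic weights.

107.11 g/mol

Atom tally by fragment:
  pyridine ring core → C:5 H:5 N:1
  (− 1 ring H displaced by substituents)
  + CHO → C:1 H:1 O:1
Element totals:
  C: 6
  H: 5
  N: 1
  O: 1
Molecular formula: C6H5NO.
  M = 6(12.011) + 5(1.008) + 14.007 + 15.999
    = 72.066 + 5.040 + 14.007 + 15.999 = 107.112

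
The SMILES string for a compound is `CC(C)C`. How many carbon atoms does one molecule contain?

Atom tally by fragment:
  CH3 → C:1 H:3
  CH(CH3) → C:2 H:4
  CH3 → C:1 H:3
Element totals:
  C: 4
  H: 10

4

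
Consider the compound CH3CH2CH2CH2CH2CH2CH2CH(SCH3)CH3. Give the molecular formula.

Atom tally by fragment:
  CH3 → C:1 H:3
  CH2 → C:1 H:2
  CH2 → C:1 H:2
  CH2 → C:1 H:2
  CH2 → C:1 H:2
  CH2 → C:1 H:2
  CH2 → C:1 H:2
  CH(SCH3) → C:2 H:4 S:1
  CH3 → C:1 H:3
Element totals:
  C: 10
  H: 22
  S: 1

C10H22S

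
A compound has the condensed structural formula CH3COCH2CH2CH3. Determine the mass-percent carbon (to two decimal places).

69.72%

Atom tally by fragment:
  CH3COCH2 → C:3 H:5 O:1
  CH2 → C:1 H:2
  CH3 → C:1 H:3
Element totals:
  C: 5
  H: 10
  O: 1
Molecular formula: C5H10O.
Molar mass = 86.134 g/mol.
Mass from C: 5 × 12.011 = 60.055 g/mol.
%C = 60.055 / 86.134 × 100 = 69.72%.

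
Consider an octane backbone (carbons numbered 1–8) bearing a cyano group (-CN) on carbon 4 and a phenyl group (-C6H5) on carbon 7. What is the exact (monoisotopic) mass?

215.1674

Atom tally by fragment:
  CH3 → C:1 H:3
  CH2 → C:1 H:2
  CH2 → C:1 H:2
  CH(CN) → C:2 H:1 N:1
  CH2 → C:1 H:2
  CH2 → C:1 H:2
  CH(C6H5) → C:7 H:6
  CH3 → C:1 H:3
Element totals:
  C: 15
  H: 21
  N: 1
Molecular formula: C15H21N.
  M = 15(12.0) + 21(1.007825) + 14.003074
    = 180.000000 + 21.164325 + 14.003074 = 215.167399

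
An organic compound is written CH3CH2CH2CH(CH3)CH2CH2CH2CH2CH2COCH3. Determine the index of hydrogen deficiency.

1

Element totals:
  C: 12
  H: 24
  O: 1
Molecular formula: C12H24O.
DoU = (2C + 2 + N − H − X) / 2 = (2·12 + 2 + 0 − 24 − 0) / 2 = 1.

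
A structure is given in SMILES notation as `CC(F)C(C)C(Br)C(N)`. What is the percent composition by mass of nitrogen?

7.07%

Atom tally by fragment:
  CH3 → C:1 H:3
  CH(F) → C:1 H:1 F:1
  CH(CH3) → C:2 H:4
  CH(Br) → C:1 H:1 Br:1
  CH2NH2 → C:1 H:4 N:1
Element totals:
  C: 6
  H: 13
  Br: 1
  F: 1
  N: 1
Molecular formula: C6H13BrFN.
Molar mass = 198.079 g/mol.
Mass from N: 1 × 14.007 = 14.007 g/mol.
%N = 14.007 / 198.079 × 100 = 7.07%.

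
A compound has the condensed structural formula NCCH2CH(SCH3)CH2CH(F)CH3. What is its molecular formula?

C7H12FNS

Atom tally by fragment:
  NCCH2 → C:2 H:2 N:1
  CH(SCH3) → C:2 H:4 S:1
  CH2 → C:1 H:2
  CH(F) → C:1 H:1 F:1
  CH3 → C:1 H:3
Element totals:
  C: 7
  H: 12
  F: 1
  N: 1
  S: 1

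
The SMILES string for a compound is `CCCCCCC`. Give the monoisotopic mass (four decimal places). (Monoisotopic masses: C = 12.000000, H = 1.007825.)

100.1252

Atom tally by fragment:
  CH3 → C:1 H:3
  CH2 → C:1 H:2
  CH2 → C:1 H:2
  CH2 → C:1 H:2
  CH2 → C:1 H:2
  CH2 → C:1 H:2
  CH3 → C:1 H:3
Element totals:
  C: 7
  H: 16
Molecular formula: C7H16.
  M = 7(12.0) + 16(1.007825)
    = 84.000000 + 16.125200 = 100.125200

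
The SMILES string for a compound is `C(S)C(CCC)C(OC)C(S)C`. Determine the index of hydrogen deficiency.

0

Atom tally by fragment:
  HSCH2 → C:1 H:3 S:1
  CH(CH2CH2CH3) → C:4 H:8
  CH(OCH3) → C:2 H:4 O:1
  CH(SH) → C:1 H:2 S:1
  CH3 → C:1 H:3
Element totals:
  C: 9
  H: 20
  O: 1
  S: 2
Molecular formula: C9H20OS2.
DoU = (2C + 2 + N − H − X) / 2 = (2·9 + 2 + 0 − 20 − 0) / 2 = 0.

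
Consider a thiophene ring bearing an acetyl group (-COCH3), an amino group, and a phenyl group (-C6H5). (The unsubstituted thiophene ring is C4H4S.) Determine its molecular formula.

C12H11NOS

Atom tally by fragment:
  thiophene ring core → C:4 H:4 S:1
  (− 3 ring H displaced by substituents)
  + COCH3 → C:2 H:3 O:1
  + NH2 → N:1 H:2
  + C6H5 → C:6 H:5
Element totals:
  C: 12
  H: 11
  N: 1
  O: 1
  S: 1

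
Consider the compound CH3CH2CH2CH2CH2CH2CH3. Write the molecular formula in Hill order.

C7H16

Atom tally by fragment:
  CH3 → C:1 H:3
  CH2 → C:1 H:2
  CH2 → C:1 H:2
  CH2 → C:1 H:2
  CH2 → C:1 H:2
  CH2 → C:1 H:2
  CH3 → C:1 H:3
Element totals:
  C: 7
  H: 16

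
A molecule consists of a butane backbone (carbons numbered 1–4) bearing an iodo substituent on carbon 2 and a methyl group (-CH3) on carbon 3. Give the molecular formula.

C5H11I

Atom tally by fragment:
  CH3 → C:1 H:3
  CH(I) → C:1 H:1 I:1
  CH(CH3) → C:2 H:4
  CH3 → C:1 H:3
Element totals:
  C: 5
  H: 11
  I: 1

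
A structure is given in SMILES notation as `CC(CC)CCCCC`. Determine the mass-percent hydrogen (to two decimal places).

Atom tally by fragment:
  CH3 → C:1 H:3
  CH(C2H5) → C:3 H:6
  CH2 → C:1 H:2
  CH2 → C:1 H:2
  CH2 → C:1 H:2
  CH2 → C:1 H:2
  CH3 → C:1 H:3
Element totals:
  C: 9
  H: 20
Molecular formula: C9H20.
Molar mass = 128.259 g/mol.
Mass from H: 20 × 1.008 = 20.160 g/mol.
%H = 20.160 / 128.259 × 100 = 15.72%.

15.72%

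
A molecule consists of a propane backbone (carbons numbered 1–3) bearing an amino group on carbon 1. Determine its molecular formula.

Atom tally by fragment:
  H2NCH2 → C:1 H:4 N:1
  CH2 → C:1 H:2
  CH3 → C:1 H:3
Element totals:
  C: 3
  H: 9
  N: 1

C3H9N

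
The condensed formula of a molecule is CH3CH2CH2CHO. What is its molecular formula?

C4H8O

Atom tally by fragment:
  CH3 → C:1 H:3
  CH2 → C:1 H:2
  CH2CHO → C:2 H:3 O:1
Element totals:
  C: 4
  H: 8
  O: 1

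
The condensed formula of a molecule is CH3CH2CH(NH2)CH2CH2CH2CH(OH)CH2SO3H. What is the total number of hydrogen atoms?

19

Atom tally by fragment:
  CH3 → C:1 H:3
  CH2 → C:1 H:2
  CH(NH2) → C:1 H:3 N:1
  CH2 → C:1 H:2
  CH2 → C:1 H:2
  CH2 → C:1 H:2
  CH(OH) → C:1 H:2 O:1
  CH2SO3H → C:1 H:3 S:1 O:3
Element totals:
  C: 8
  H: 19
  N: 1
  O: 4
  S: 1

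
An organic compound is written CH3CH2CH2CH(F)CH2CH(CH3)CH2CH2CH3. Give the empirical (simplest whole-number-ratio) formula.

C10H21F

Element totals:
  C: 10
  H: 21
  F: 1
Molecular formula: C10H21F.
gcd of subscripts (10, 1, 21) = 1, so the empirical formula equals the molecular formula.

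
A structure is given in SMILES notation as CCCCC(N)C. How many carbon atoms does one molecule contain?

6

Atom tally by fragment:
  CH3 → C:1 H:3
  CH2 → C:1 H:2
  CH2 → C:1 H:2
  CH2 → C:1 H:2
  CH(NH2) → C:1 H:3 N:1
  CH3 → C:1 H:3
Element totals:
  C: 6
  H: 15
  N: 1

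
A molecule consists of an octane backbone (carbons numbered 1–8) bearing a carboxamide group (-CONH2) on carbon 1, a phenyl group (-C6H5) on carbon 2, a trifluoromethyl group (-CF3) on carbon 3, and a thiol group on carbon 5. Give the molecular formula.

C16H22F3NOS

Atom tally by fragment:
  H2NOCCH2 → C:2 H:4 O:1 N:1
  CH(C6H5) → C:7 H:6
  CH(CF3) → C:2 H:1 F:3
  CH2 → C:1 H:2
  CH(SH) → C:1 H:2 S:1
  CH2 → C:1 H:2
  CH2 → C:1 H:2
  CH3 → C:1 H:3
Element totals:
  C: 16
  H: 22
  F: 3
  N: 1
  O: 1
  S: 1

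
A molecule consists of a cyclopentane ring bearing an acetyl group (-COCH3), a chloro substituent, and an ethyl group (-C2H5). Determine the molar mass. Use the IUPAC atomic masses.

Atom tally by fragment:
  cyclopentane ring core → C:5 H:10
  (− 3 ring H displaced by substituents)
  + COCH3 → C:2 H:3 O:1
  + Cl → Cl:1
  + C2H5 → C:2 H:5
Element totals:
  C: 9
  H: 15
  Cl: 1
  O: 1
Molecular formula: C9H15ClO.
  M = 9(12.011) + 15(1.008) + 35.45 + 15.999
    = 108.099 + 15.120 + 35.450 + 15.999 = 174.668

174.67 g/mol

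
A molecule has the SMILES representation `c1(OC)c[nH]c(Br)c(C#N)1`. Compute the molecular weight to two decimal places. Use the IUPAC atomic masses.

Atom tally by fragment:
  pyrrole ring core → C:4 H:5 N:1
  (− 3 ring H displaced by substituents)
  + OCH3 → C:1 H:3 O:1
  + Br → Br:1
  + CN → C:1 N:1
Element totals:
  C: 6
  H: 5
  Br: 1
  N: 2
  O: 1
Molecular formula: C6H5BrN2O.
  M = 6(12.011) + 5(1.008) + 79.904 + 2(14.007) + 15.999
    = 72.066 + 5.040 + 79.904 + 28.014 + 15.999 = 201.023

201.02 g/mol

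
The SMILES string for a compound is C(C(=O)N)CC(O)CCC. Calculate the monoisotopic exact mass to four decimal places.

145.1103

Atom tally by fragment:
  H2NOCCH2 → C:2 H:4 O:1 N:1
  CH2 → C:1 H:2
  CH(OH) → C:1 H:2 O:1
  CH2 → C:1 H:2
  CH2 → C:1 H:2
  CH3 → C:1 H:3
Element totals:
  C: 7
  H: 15
  N: 1
  O: 2
Molecular formula: C7H15NO2.
  M = 7(12.0) + 15(1.007825) + 14.003074 + 2(15.994915)
    = 84.000000 + 15.117375 + 14.003074 + 31.989830 = 145.110279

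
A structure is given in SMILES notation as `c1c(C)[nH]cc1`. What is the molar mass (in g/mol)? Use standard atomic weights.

81.12 g/mol

Atom tally by fragment:
  pyrrole ring core → C:4 H:5 N:1
  (− 1 ring H displaced by substituents)
  + CH3 → C:1 H:3
Element totals:
  C: 5
  H: 7
  N: 1
Molecular formula: C5H7N.
  M = 5(12.011) + 7(1.008) + 14.007
    = 60.055 + 7.056 + 14.007 = 81.118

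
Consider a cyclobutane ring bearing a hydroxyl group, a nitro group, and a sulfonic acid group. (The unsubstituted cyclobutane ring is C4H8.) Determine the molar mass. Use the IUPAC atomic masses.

Atom tally by fragment:
  cyclobutane ring core → C:4 H:8
  (− 3 ring H displaced by substituents)
  + OH → O:1 H:1
  + NO2 → N:1 O:2
  + SO3H → S:1 O:3 H:1
Element totals:
  C: 4
  H: 7
  N: 1
  O: 6
  S: 1
Molecular formula: C4H7NO6S.
  M = 4(12.011) + 7(1.008) + 14.007 + 6(15.999) + 32.06
    = 48.044 + 7.056 + 14.007 + 95.994 + 32.060 = 197.161

197.16 g/mol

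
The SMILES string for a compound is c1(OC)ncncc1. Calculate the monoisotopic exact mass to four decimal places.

110.0480

Atom tally by fragment:
  pyrimidine ring core → C:4 H:4 N:2
  (− 1 ring H displaced by substituents)
  + OCH3 → C:1 H:3 O:1
Element totals:
  C: 5
  H: 6
  N: 2
  O: 1
Molecular formula: C5H6N2O.
  M = 5(12.0) + 6(1.007825) + 2(14.003074) + 15.994915
    = 60.000000 + 6.046950 + 28.006148 + 15.994915 = 110.048013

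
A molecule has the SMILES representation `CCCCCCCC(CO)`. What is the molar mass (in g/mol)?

144.26 g/mol

Atom tally by fragment:
  CH3 → C:1 H:3
  CH2 → C:1 H:2
  CH2 → C:1 H:2
  CH2 → C:1 H:2
  CH2 → C:1 H:2
  CH2 → C:1 H:2
  CH2 → C:1 H:2
  CH2CH2OH → C:2 H:5 O:1
Element totals:
  C: 9
  H: 20
  O: 1
Molecular formula: C9H20O.
  M = 9(12.011) + 20(1.008) + 15.999
    = 108.099 + 20.160 + 15.999 = 144.258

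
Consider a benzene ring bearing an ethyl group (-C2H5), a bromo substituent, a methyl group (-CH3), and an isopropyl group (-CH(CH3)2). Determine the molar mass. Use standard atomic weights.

Atom tally by fragment:
  benzene ring core → C:6 H:6
  (− 4 ring H displaced by substituents)
  + C2H5 → C:2 H:5
  + Br → Br:1
  + CH3 → C:1 H:3
  + CH(CH3)2 → C:3 H:7
Element totals:
  C: 12
  H: 17
  Br: 1
Molecular formula: C12H17Br.
  M = 12(12.011) + 17(1.008) + 79.904
    = 144.132 + 17.136 + 79.904 = 241.172

241.17 g/mol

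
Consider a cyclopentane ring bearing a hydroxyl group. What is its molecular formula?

Atom tally by fragment:
  cyclopentane ring core → C:5 H:10
  (− 1 ring H displaced by substituents)
  + OH → O:1 H:1
Element totals:
  C: 5
  H: 10
  O: 1

C5H10O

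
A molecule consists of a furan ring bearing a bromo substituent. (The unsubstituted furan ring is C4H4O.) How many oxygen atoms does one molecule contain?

1

Atom tally by fragment:
  furan ring core → C:4 H:4 O:1
  (− 1 ring H displaced by substituents)
  + Br → Br:1
Element totals:
  C: 4
  H: 3
  Br: 1
  O: 1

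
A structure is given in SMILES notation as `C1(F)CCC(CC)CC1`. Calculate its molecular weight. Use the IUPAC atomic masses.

Atom tally by fragment:
  cyclohexane ring core → C:6 H:12
  (− 2 ring H displaced by substituents)
  + F → F:1
  + C2H5 → C:2 H:5
Element totals:
  C: 8
  H: 15
  F: 1
Molecular formula: C8H15F.
  M = 8(12.011) + 15(1.008) + 18.998
    = 96.088 + 15.120 + 18.998 = 130.206

130.21 g/mol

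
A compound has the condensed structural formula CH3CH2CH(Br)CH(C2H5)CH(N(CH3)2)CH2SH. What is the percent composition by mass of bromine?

Atom tally by fragment:
  CH3 → C:1 H:3
  CH2 → C:1 H:2
  CH(Br) → C:1 H:1 Br:1
  CH(C2H5) → C:3 H:6
  CH(N(CH3)2) → C:3 H:7 N:1
  CH2SH → C:1 H:3 S:1
Element totals:
  C: 10
  H: 22
  Br: 1
  N: 1
  S: 1
Molecular formula: C10H22BrNS.
Molar mass = 268.257 g/mol.
Mass from Br: 1 × 79.904 = 79.904 g/mol.
%Br = 79.904 / 268.257 × 100 = 29.79%.

29.79%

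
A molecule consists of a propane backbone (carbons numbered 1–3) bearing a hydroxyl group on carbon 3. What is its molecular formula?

C3H8O

Atom tally by fragment:
  CH3 → C:1 H:3
  CH2 → C:1 H:2
  CH2OH → C:1 H:3 O:1
Element totals:
  C: 3
  H: 8
  O: 1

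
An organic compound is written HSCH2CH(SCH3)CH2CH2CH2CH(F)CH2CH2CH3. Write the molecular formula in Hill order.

C10H21FS2

Atom tally by fragment:
  HSCH2 → C:1 H:3 S:1
  CH(SCH3) → C:2 H:4 S:1
  CH2 → C:1 H:2
  CH2 → C:1 H:2
  CH2 → C:1 H:2
  CH(F) → C:1 H:1 F:1
  CH2 → C:1 H:2
  CH2 → C:1 H:2
  CH3 → C:1 H:3
Element totals:
  C: 10
  H: 21
  F: 1
  S: 2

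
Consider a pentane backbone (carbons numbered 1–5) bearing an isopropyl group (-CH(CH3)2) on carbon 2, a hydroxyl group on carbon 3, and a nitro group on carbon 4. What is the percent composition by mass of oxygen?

27.39%

Atom tally by fragment:
  CH3 → C:1 H:3
  CH(CH(CH3)2) → C:4 H:8
  CH(OH) → C:1 H:2 O:1
  CH(NO2) → C:1 H:1 N:1 O:2
  CH3 → C:1 H:3
Element totals:
  C: 8
  H: 17
  N: 1
  O: 3
Molecular formula: C8H17NO3.
Molar mass = 175.228 g/mol.
Mass from O: 3 × 15.999 = 47.997 g/mol.
%O = 47.997 / 175.228 × 100 = 27.39%.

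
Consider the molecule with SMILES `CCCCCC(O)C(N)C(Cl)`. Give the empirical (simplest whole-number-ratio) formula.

Atom tally by fragment:
  CH3 → C:1 H:3
  CH2 → C:1 H:2
  CH2 → C:1 H:2
  CH2 → C:1 H:2
  CH2 → C:1 H:2
  CH(OH) → C:1 H:2 O:1
  CH(NH2) → C:1 H:3 N:1
  CH2Cl → C:1 H:2 Cl:1
Element totals:
  C: 8
  H: 18
  Cl: 1
  N: 1
  O: 1
Molecular formula: C8H18ClNO.
gcd of subscripts (8, 1, 18, 1, 1) = 1, so the empirical formula equals the molecular formula.

C8H18ClNO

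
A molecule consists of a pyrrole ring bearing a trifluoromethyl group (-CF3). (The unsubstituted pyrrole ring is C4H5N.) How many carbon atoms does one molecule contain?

Atom tally by fragment:
  pyrrole ring core → C:4 H:5 N:1
  (− 1 ring H displaced by substituents)
  + CF3 → C:1 F:3
Element totals:
  C: 5
  H: 4
  F: 3
  N: 1

5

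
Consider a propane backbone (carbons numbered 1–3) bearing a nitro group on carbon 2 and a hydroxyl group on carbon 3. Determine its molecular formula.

C3H7NO3

Atom tally by fragment:
  CH3 → C:1 H:3
  CH(NO2) → C:1 H:1 N:1 O:2
  CH2OH → C:1 H:3 O:1
Element totals:
  C: 3
  H: 7
  N: 1
  O: 3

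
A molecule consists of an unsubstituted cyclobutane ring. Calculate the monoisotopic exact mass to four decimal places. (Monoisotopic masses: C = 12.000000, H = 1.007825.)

Atom tally by fragment:
  cyclobutane ring core → C:4 H:8
Element totals:
  C: 4
  H: 8
Molecular formula: C4H8.
  M = 4(12.0) + 8(1.007825)
    = 48.000000 + 8.062600 = 56.062600

56.0626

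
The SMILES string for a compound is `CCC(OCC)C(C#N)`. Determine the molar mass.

Atom tally by fragment:
  CH3 → C:1 H:3
  CH2 → C:1 H:2
  CH(OC2H5) → C:3 H:6 O:1
  CH2CN → C:2 H:2 N:1
Element totals:
  C: 7
  H: 13
  N: 1
  O: 1
Molecular formula: C7H13NO.
  M = 7(12.011) + 13(1.008) + 14.007 + 15.999
    = 84.077 + 13.104 + 14.007 + 15.999 = 127.187

127.19 g/mol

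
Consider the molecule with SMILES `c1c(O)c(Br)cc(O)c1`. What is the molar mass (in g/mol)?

Atom tally by fragment:
  benzene ring core → C:6 H:6
  (− 3 ring H displaced by substituents)
  + OH → O:1 H:1
  + Br → Br:1
  + OH → O:1 H:1
Element totals:
  C: 6
  H: 5
  Br: 1
  O: 2
Molecular formula: C6H5BrO2.
  M = 6(12.011) + 5(1.008) + 79.904 + 2(15.999)
    = 72.066 + 5.040 + 79.904 + 31.998 = 189.008

189.01 g/mol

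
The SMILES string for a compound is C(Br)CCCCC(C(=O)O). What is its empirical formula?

Atom tally by fragment:
  BrCH2 → C:1 H:2 Br:1
  CH2 → C:1 H:2
  CH2 → C:1 H:2
  CH2 → C:1 H:2
  CH2 → C:1 H:2
  CH2COOH → C:2 H:3 O:2
Element totals:
  C: 7
  H: 13
  Br: 1
  O: 2
Molecular formula: C7H13BrO2.
gcd of subscripts (1, 7, 13, 2) = 1, so the empirical formula equals the molecular formula.

C7H13BrO2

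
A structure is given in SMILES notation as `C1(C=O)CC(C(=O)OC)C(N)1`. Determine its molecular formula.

Atom tally by fragment:
  cyclobutane ring core → C:4 H:8
  (− 3 ring H displaced by substituents)
  + CHO → C:1 H:1 O:1
  + COOCH3 → C:2 H:3 O:2
  + NH2 → N:1 H:2
Element totals:
  C: 7
  H: 11
  N: 1
  O: 3

C7H11NO3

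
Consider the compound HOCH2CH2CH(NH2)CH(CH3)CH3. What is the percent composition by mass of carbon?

61.49%

Atom tally by fragment:
  HOCH2CH2 → C:2 H:5 O:1
  CH(NH2) → C:1 H:3 N:1
  CH(CH3) → C:2 H:4
  CH3 → C:1 H:3
Element totals:
  C: 6
  H: 15
  N: 1
  O: 1
Molecular formula: C6H15NO.
Molar mass = 117.192 g/mol.
Mass from C: 6 × 12.011 = 72.066 g/mol.
%C = 72.066 / 117.192 × 100 = 61.49%.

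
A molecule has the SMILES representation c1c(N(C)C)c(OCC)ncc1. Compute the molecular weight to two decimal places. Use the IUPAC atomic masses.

Atom tally by fragment:
  pyridine ring core → C:5 H:5 N:1
  (− 2 ring H displaced by substituents)
  + N(CH3)2 → N:1 C:2 H:6
  + OC2H5 → C:2 H:5 O:1
Element totals:
  C: 9
  H: 14
  N: 2
  O: 1
Molecular formula: C9H14N2O.
  M = 9(12.011) + 14(1.008) + 2(14.007) + 15.999
    = 108.099 + 14.112 + 28.014 + 15.999 = 166.224

166.22 g/mol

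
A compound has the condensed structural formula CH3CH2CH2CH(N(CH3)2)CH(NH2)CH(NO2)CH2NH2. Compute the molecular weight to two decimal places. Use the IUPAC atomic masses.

Atom tally by fragment:
  CH3 → C:1 H:3
  CH2 → C:1 H:2
  CH2 → C:1 H:2
  CH(N(CH3)2) → C:3 H:7 N:1
  CH(NH2) → C:1 H:3 N:1
  CH(NO2) → C:1 H:1 N:1 O:2
  CH2NH2 → C:1 H:4 N:1
Element totals:
  C: 9
  H: 22
  N: 4
  O: 2
Molecular formula: C9H22N4O2.
  M = 9(12.011) + 22(1.008) + 4(14.007) + 2(15.999)
    = 108.099 + 22.176 + 56.028 + 31.998 = 218.301

218.30 g/mol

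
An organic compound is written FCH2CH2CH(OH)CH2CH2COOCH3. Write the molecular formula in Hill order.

Atom tally by fragment:
  FCH2 → C:1 H:2 F:1
  CH2 → C:1 H:2
  CH(OH) → C:1 H:2 O:1
  CH2 → C:1 H:2
  CH2COOCH3 → C:3 H:5 O:2
Element totals:
  C: 7
  H: 13
  F: 1
  O: 3

C7H13FO3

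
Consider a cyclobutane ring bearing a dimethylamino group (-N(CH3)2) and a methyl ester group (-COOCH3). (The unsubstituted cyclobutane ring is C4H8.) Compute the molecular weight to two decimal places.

Atom tally by fragment:
  cyclobutane ring core → C:4 H:8
  (− 2 ring H displaced by substituents)
  + N(CH3)2 → N:1 C:2 H:6
  + COOCH3 → C:2 H:3 O:2
Element totals:
  C: 8
  H: 15
  N: 1
  O: 2
Molecular formula: C8H15NO2.
  M = 8(12.011) + 15(1.008) + 14.007 + 2(15.999)
    = 96.088 + 15.120 + 14.007 + 31.998 = 157.213

157.21 g/mol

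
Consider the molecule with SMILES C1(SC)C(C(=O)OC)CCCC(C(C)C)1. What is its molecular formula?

C12H22O2S

Atom tally by fragment:
  cyclohexane ring core → C:6 H:12
  (− 3 ring H displaced by substituents)
  + SCH3 → C:1 H:3 S:1
  + COOCH3 → C:2 H:3 O:2
  + CH(CH3)2 → C:3 H:7
Element totals:
  C: 12
  H: 22
  O: 2
  S: 1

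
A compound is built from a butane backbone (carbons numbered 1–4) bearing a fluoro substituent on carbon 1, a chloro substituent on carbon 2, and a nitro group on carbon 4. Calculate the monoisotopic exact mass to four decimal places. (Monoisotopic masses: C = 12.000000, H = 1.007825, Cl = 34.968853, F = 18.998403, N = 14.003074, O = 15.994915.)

155.0149

Atom tally by fragment:
  FCH2 → C:1 H:2 F:1
  CH(Cl) → C:1 H:1 Cl:1
  CH2 → C:1 H:2
  CH2NO2 → C:1 H:2 N:1 O:2
Element totals:
  C: 4
  H: 7
  Cl: 1
  F: 1
  N: 1
  O: 2
Molecular formula: C4H7ClFNO2.
  M = 4(12.0) + 7(1.007825) + 34.968853 + 18.998403 + 14.003074 + 2(15.994915)
    = 48.000000 + 7.054775 + 34.968853 + 18.998403 + 14.003074 + 31.989830 = 155.014935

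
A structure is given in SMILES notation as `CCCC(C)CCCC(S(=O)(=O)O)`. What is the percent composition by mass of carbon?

Atom tally by fragment:
  CH3 → C:1 H:3
  CH2 → C:1 H:2
  CH2 → C:1 H:2
  CH(CH3) → C:2 H:4
  CH2 → C:1 H:2
  CH2 → C:1 H:2
  CH2 → C:1 H:2
  CH2SO3H → C:1 H:3 S:1 O:3
Element totals:
  C: 9
  H: 20
  O: 3
  S: 1
Molecular formula: C9H20O3S.
Molar mass = 208.316 g/mol.
Mass from C: 9 × 12.011 = 108.099 g/mol.
%C = 108.099 / 208.316 × 100 = 51.89%.

51.89%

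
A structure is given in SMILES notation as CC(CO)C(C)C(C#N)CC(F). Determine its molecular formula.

Atom tally by fragment:
  CH3 → C:1 H:3
  CH(CH2OH) → C:2 H:4 O:1
  CH(CH3) → C:2 H:4
  CH(CN) → C:2 H:1 N:1
  CH2 → C:1 H:2
  CH2F → C:1 H:2 F:1
Element totals:
  C: 9
  H: 16
  F: 1
  N: 1
  O: 1

C9H16FNO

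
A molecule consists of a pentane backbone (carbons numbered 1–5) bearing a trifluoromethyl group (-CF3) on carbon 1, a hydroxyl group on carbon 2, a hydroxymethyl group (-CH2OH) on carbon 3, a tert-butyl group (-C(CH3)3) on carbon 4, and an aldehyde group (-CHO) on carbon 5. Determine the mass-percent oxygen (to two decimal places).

17.76%

Atom tally by fragment:
  F3CCH2 → C:2 H:2 F:3
  CH(OH) → C:1 H:2 O:1
  CH(CH2OH) → C:2 H:4 O:1
  CH(C(CH3)3) → C:5 H:10
  CH2CHO → C:2 H:3 O:1
Element totals:
  C: 12
  H: 21
  F: 3
  O: 3
Molecular formula: C12H21F3O3.
Molar mass = 270.291 g/mol.
Mass from O: 3 × 15.999 = 47.997 g/mol.
%O = 47.997 / 270.291 × 100 = 17.76%.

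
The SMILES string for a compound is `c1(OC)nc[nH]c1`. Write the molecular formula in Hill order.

Atom tally by fragment:
  imidazole ring core → C:3 H:4 N:2
  (− 1 ring H displaced by substituents)
  + OCH3 → C:1 H:3 O:1
Element totals:
  C: 4
  H: 6
  N: 2
  O: 1

C4H6N2O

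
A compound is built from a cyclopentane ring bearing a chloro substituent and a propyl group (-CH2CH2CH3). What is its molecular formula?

Atom tally by fragment:
  cyclopentane ring core → C:5 H:10
  (− 2 ring H displaced by substituents)
  + Cl → Cl:1
  + CH2CH2CH3 → C:3 H:7
Element totals:
  C: 8
  H: 15
  Cl: 1

C8H15Cl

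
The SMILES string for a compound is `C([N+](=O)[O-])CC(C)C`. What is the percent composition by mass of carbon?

51.26%

Atom tally by fragment:
  O2NCH2 → C:1 H:2 N:1 O:2
  CH2 → C:1 H:2
  CH(CH3) → C:2 H:4
  CH3 → C:1 H:3
Element totals:
  C: 5
  H: 11
  N: 1
  O: 2
Molecular formula: C5H11NO2.
Molar mass = 117.148 g/mol.
Mass from C: 5 × 12.011 = 60.055 g/mol.
%C = 60.055 / 117.148 × 100 = 51.26%.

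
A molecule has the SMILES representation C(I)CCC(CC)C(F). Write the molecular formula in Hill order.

Atom tally by fragment:
  ICH2 → C:1 H:2 I:1
  CH2 → C:1 H:2
  CH2 → C:1 H:2
  CH(C2H5) → C:3 H:6
  CH2F → C:1 H:2 F:1
Element totals:
  C: 7
  H: 14
  F: 1
  I: 1

C7H14FI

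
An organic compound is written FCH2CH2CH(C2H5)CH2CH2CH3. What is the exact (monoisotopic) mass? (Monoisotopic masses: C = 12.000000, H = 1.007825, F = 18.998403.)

132.1314

Atom tally by fragment:
  FCH2 → C:1 H:2 F:1
  CH2 → C:1 H:2
  CH(C2H5) → C:3 H:6
  CH2 → C:1 H:2
  CH2 → C:1 H:2
  CH3 → C:1 H:3
Element totals:
  C: 8
  H: 17
  F: 1
Molecular formula: C8H17F.
  M = 8(12.0) + 17(1.007825) + 18.998403
    = 96.000000 + 17.133025 + 18.998403 = 132.131428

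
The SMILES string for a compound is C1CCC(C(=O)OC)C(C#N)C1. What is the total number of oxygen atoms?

Atom tally by fragment:
  cyclohexane ring core → C:6 H:12
  (− 2 ring H displaced by substituents)
  + COOCH3 → C:2 H:3 O:2
  + CN → C:1 N:1
Element totals:
  C: 9
  H: 13
  N: 1
  O: 2

2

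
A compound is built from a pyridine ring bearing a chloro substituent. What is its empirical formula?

Atom tally by fragment:
  pyridine ring core → C:5 H:5 N:1
  (− 1 ring H displaced by substituents)
  + Cl → Cl:1
Element totals:
  C: 5
  H: 4
  Cl: 1
  N: 1
Molecular formula: C5H4ClN.
gcd of subscripts (5, 1, 4, 1) = 1, so the empirical formula equals the molecular formula.

C5H4ClN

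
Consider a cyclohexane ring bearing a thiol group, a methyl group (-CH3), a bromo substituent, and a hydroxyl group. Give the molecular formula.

C7H13BrOS

Atom tally by fragment:
  cyclohexane ring core → C:6 H:12
  (− 4 ring H displaced by substituents)
  + SH → S:1 H:1
  + CH3 → C:1 H:3
  + Br → Br:1
  + OH → O:1 H:1
Element totals:
  C: 7
  H: 13
  Br: 1
  O: 1
  S: 1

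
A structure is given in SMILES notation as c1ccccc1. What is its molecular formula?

C6H6

Atom tally by fragment:
  benzene ring core → C:6 H:6
Element totals:
  C: 6
  H: 6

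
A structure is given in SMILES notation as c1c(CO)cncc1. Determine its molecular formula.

Atom tally by fragment:
  pyridine ring core → C:5 H:5 N:1
  (− 1 ring H displaced by substituents)
  + CH2OH → C:1 H:3 O:1
Element totals:
  C: 6
  H: 7
  N: 1
  O: 1

C6H7NO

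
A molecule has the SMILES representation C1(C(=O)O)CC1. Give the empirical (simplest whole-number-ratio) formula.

C2H3O

Atom tally by fragment:
  cyclopropane ring core → C:3 H:6
  (− 1 ring H displaced by substituents)
  + COOH → C:1 H:1 O:2
Element totals:
  C: 4
  H: 6
  O: 2
Molecular formula: C4H6O2.
gcd of subscripts = 2; dividing each by 2:
  C: 4/2 = 2
  H: 6/2 = 3
  O: 2/2 = 1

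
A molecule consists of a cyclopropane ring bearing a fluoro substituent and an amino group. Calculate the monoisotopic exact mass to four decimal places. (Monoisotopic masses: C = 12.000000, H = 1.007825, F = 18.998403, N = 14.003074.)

75.0484

Atom tally by fragment:
  cyclopropane ring core → C:3 H:6
  (− 2 ring H displaced by substituents)
  + F → F:1
  + NH2 → N:1 H:2
Element totals:
  C: 3
  H: 6
  F: 1
  N: 1
Molecular formula: C3H6FN.
  M = 3(12.0) + 6(1.007825) + 18.998403 + 14.003074
    = 36.000000 + 6.046950 + 18.998403 + 14.003074 = 75.048427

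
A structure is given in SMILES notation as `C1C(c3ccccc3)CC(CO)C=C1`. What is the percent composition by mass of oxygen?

Atom tally by fragment:
  cyclohexene ring core → C:6 H:10
  (− 2 ring H displaced by substituents)
  + C6H5 → C:6 H:5
  + CH2OH → C:1 H:3 O:1
Element totals:
  C: 13
  H: 16
  O: 1
Molecular formula: C13H16O.
Molar mass = 188.270 g/mol.
Mass from O: 1 × 15.999 = 15.999 g/mol.
%O = 15.999 / 188.270 × 100 = 8.50%.

8.50%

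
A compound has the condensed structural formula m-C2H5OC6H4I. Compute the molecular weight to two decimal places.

Element totals:
  C: 8
  H: 9
  I: 1
  O: 1
Molecular formula: C8H9IO.
  M = 8(12.011) + 9(1.008) + 126.904 + 15.999
    = 96.088 + 9.072 + 126.904 + 15.999 = 248.063

248.06 g/mol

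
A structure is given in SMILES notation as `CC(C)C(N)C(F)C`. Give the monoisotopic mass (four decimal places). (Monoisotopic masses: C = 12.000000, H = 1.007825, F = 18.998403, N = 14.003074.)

Atom tally by fragment:
  CH3 → C:1 H:3
  CH(CH3) → C:2 H:4
  CH(NH2) → C:1 H:3 N:1
  CH(F) → C:1 H:1 F:1
  CH3 → C:1 H:3
Element totals:
  C: 6
  H: 14
  F: 1
  N: 1
Molecular formula: C6H14FN.
  M = 6(12.0) + 14(1.007825) + 18.998403 + 14.003074
    = 72.000000 + 14.109550 + 18.998403 + 14.003074 = 119.111027

119.1110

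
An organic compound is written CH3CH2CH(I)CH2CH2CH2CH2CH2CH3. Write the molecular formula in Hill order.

Element totals:
  C: 9
  H: 19
  I: 1

C9H19I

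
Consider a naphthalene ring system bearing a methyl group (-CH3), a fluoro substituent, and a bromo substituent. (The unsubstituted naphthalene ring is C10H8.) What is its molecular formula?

Atom tally by fragment:
  naphthalene ring system core → C:10 H:8
  (− 3 ring H displaced by substituents)
  + CH3 → C:1 H:3
  + F → F:1
  + Br → Br:1
Element totals:
  C: 11
  H: 8
  Br: 1
  F: 1

C11H8BrF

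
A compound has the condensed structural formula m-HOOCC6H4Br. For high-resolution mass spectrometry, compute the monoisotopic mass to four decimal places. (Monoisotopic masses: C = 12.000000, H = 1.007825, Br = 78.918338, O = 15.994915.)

199.9473

Atom tally by fragment:
  benzene ring core → C:6 H:6
  (− 2 ring H displaced by substituents)
  + COOH → C:1 H:1 O:2
  + Br → Br:1
Element totals:
  C: 7
  H: 5
  Br: 1
  O: 2
Molecular formula: C7H5BrO2.
  M = 7(12.0) + 5(1.007825) + 78.918338 + 2(15.994915)
    = 84.000000 + 5.039125 + 78.918338 + 31.989830 = 199.947293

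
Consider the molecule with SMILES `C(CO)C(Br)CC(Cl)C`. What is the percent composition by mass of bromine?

Atom tally by fragment:
  HOCH2CH2 → C:2 H:5 O:1
  CH(Br) → C:1 H:1 Br:1
  CH2 → C:1 H:2
  CH(Cl) → C:1 H:1 Cl:1
  CH3 → C:1 H:3
Element totals:
  C: 6
  H: 12
  Br: 1
  Cl: 1
  O: 1
Molecular formula: C6H12BrClO.
Molar mass = 215.515 g/mol.
Mass from Br: 1 × 79.904 = 79.904 g/mol.
%Br = 79.904 / 215.515 × 100 = 37.08%.

37.08%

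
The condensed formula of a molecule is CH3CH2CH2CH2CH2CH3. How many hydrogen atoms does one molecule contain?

Element totals:
  C: 6
  H: 14

14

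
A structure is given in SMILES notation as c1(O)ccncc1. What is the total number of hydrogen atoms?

5

Atom tally by fragment:
  pyridine ring core → C:5 H:5 N:1
  (− 1 ring H displaced by substituents)
  + OH → O:1 H:1
Element totals:
  C: 5
  H: 5
  N: 1
  O: 1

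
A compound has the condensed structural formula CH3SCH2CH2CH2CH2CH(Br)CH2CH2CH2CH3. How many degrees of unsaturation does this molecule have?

0

Element totals:
  C: 10
  H: 21
  Br: 1
  S: 1
Molecular formula: C10H21BrS.
DoU = (2C + 2 + N − H − X) / 2 = (2·10 + 2 + 0 − 21 − 1) / 2 = 0.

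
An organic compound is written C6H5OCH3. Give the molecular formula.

Atom tally by fragment:
  benzene ring core → C:6 H:6
  (− 1 ring H displaced by substituents)
  + OCH3 → C:1 H:3 O:1
Element totals:
  C: 7
  H: 8
  O: 1

C7H8O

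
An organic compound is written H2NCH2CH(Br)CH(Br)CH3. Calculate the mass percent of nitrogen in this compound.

Atom tally by fragment:
  H2NCH2 → C:1 H:4 N:1
  CH(Br) → C:1 H:1 Br:1
  CH(Br) → C:1 H:1 Br:1
  CH3 → C:1 H:3
Element totals:
  C: 4
  H: 9
  Br: 2
  N: 1
Molecular formula: C4H9Br2N.
Molar mass = 230.931 g/mol.
Mass from N: 1 × 14.007 = 14.007 g/mol.
%N = 14.007 / 230.931 × 100 = 6.07%.

6.07%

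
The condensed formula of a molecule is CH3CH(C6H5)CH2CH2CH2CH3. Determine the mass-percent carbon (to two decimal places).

88.82%

Atom tally by fragment:
  CH3 → C:1 H:3
  CH(C6H5) → C:7 H:6
  CH2 → C:1 H:2
  CH2 → C:1 H:2
  CH2 → C:1 H:2
  CH3 → C:1 H:3
Element totals:
  C: 12
  H: 18
Molecular formula: C12H18.
Molar mass = 162.276 g/mol.
Mass from C: 12 × 12.011 = 144.132 g/mol.
%C = 144.132 / 162.276 × 100 = 88.82%.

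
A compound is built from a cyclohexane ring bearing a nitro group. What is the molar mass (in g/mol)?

Atom tally by fragment:
  cyclohexane ring core → C:6 H:12
  (− 1 ring H displaced by substituents)
  + NO2 → N:1 O:2
Element totals:
  C: 6
  H: 11
  N: 1
  O: 2
Molecular formula: C6H11NO2.
  M = 6(12.011) + 11(1.008) + 14.007 + 2(15.999)
    = 72.066 + 11.088 + 14.007 + 31.998 = 129.159

129.16 g/mol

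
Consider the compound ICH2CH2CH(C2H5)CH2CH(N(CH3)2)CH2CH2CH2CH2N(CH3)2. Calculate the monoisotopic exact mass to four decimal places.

Element totals:
  C: 15
  H: 33
  I: 1
  N: 2
Molecular formula: C15H33IN2.
  M = 15(12.0) + 33(1.007825) + 126.904472 + 2(14.003074)
    = 180.000000 + 33.258225 + 126.904472 + 28.006148 = 368.168845

368.1688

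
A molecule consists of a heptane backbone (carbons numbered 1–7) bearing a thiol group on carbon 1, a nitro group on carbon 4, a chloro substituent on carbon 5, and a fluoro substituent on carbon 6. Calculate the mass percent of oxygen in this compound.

13.93%

Atom tally by fragment:
  HSCH2 → C:1 H:3 S:1
  CH2 → C:1 H:2
  CH2 → C:1 H:2
  CH(NO2) → C:1 H:1 N:1 O:2
  CH(Cl) → C:1 H:1 Cl:1
  CH(F) → C:1 H:1 F:1
  CH3 → C:1 H:3
Element totals:
  C: 7
  H: 13
  Cl: 1
  F: 1
  N: 1
  O: 2
  S: 1
Molecular formula: C7H13ClFNO2S.
Molar mass = 229.694 g/mol.
Mass from O: 2 × 15.999 = 31.998 g/mol.
%O = 31.998 / 229.694 × 100 = 13.93%.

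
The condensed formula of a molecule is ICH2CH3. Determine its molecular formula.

C2H5I

Atom tally by fragment:
  ICH2 → C:1 H:2 I:1
  CH3 → C:1 H:3
Element totals:
  C: 2
  H: 5
  I: 1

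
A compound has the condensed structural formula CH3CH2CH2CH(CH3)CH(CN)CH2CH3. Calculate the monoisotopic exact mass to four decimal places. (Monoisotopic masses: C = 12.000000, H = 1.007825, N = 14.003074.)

139.1361

Atom tally by fragment:
  CH3 → C:1 H:3
  CH2 → C:1 H:2
  CH2 → C:1 H:2
  CH(CH3) → C:2 H:4
  CH(CN) → C:2 H:1 N:1
  CH2 → C:1 H:2
  CH3 → C:1 H:3
Element totals:
  C: 9
  H: 17
  N: 1
Molecular formula: C9H17N.
  M = 9(12.0) + 17(1.007825) + 14.003074
    = 108.000000 + 17.133025 + 14.003074 = 139.136099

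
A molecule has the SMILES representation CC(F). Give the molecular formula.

Atom tally by fragment:
  CH3 → C:1 H:3
  CH2F → C:1 H:2 F:1
Element totals:
  C: 2
  H: 5
  F: 1

C2H5F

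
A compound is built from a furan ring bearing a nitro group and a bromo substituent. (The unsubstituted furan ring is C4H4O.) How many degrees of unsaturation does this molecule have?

Atom tally by fragment:
  furan ring core → C:4 H:4 O:1
  (− 2 ring H displaced by substituents)
  + NO2 → N:1 O:2
  + Br → Br:1
Element totals:
  C: 4
  H: 2
  Br: 1
  N: 1
  O: 3
Molecular formula: C4H2BrNO3.
DoU = (2C + 2 + N − H − X) / 2 = (2·4 + 2 + 1 − 2 − 1) / 2 = 4.

4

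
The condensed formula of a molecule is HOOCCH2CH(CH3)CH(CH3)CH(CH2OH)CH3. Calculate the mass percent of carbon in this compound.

62.04%

Element totals:
  C: 9
  H: 18
  O: 3
Molecular formula: C9H18O3.
Molar mass = 174.240 g/mol.
Mass from C: 9 × 12.011 = 108.099 g/mol.
%C = 108.099 / 174.240 × 100 = 62.04%.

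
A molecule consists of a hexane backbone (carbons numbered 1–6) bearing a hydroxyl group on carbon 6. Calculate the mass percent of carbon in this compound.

70.53%

Atom tally by fragment:
  CH3 → C:1 H:3
  CH2 → C:1 H:2
  CH2 → C:1 H:2
  CH2 → C:1 H:2
  CH2 → C:1 H:2
  CH2OH → C:1 H:3 O:1
Element totals:
  C: 6
  H: 14
  O: 1
Molecular formula: C6H14O.
Molar mass = 102.177 g/mol.
Mass from C: 6 × 12.011 = 72.066 g/mol.
%C = 72.066 / 102.177 × 100 = 70.53%.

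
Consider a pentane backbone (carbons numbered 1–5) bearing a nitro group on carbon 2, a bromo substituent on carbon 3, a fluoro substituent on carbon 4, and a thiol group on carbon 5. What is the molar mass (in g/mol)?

246.09 g/mol

Atom tally by fragment:
  CH3 → C:1 H:3
  CH(NO2) → C:1 H:1 N:1 O:2
  CH(Br) → C:1 H:1 Br:1
  CH(F) → C:1 H:1 F:1
  CH2SH → C:1 H:3 S:1
Element totals:
  C: 5
  H: 9
  Br: 1
  F: 1
  N: 1
  O: 2
  S: 1
Molecular formula: C5H9BrFNO2S.
  M = 5(12.011) + 9(1.008) + 79.904 + 18.998 + 14.007 + 2(15.999) + 32.06
    = 60.055 + 9.072 + 79.904 + 18.998 + 14.007 + 31.998 + 32.060 = 246.094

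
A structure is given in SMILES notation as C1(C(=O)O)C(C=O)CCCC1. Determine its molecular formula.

C8H12O3

Atom tally by fragment:
  cyclohexane ring core → C:6 H:12
  (− 2 ring H displaced by substituents)
  + COOH → C:1 H:1 O:2
  + CHO → C:1 H:1 O:1
Element totals:
  C: 8
  H: 12
  O: 3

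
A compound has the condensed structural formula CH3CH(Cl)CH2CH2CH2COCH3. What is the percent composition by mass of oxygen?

10.76%

Atom tally by fragment:
  CH3 → C:1 H:3
  CH(Cl) → C:1 H:1 Cl:1
  CH2 → C:1 H:2
  CH2 → C:1 H:2
  CH2COCH3 → C:3 H:5 O:1
Element totals:
  C: 7
  H: 13
  Cl: 1
  O: 1
Molecular formula: C7H13ClO.
Molar mass = 148.630 g/mol.
Mass from O: 1 × 15.999 = 15.999 g/mol.
%O = 15.999 / 148.630 × 100 = 10.76%.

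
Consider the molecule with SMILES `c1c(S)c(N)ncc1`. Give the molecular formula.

C5H6N2S

Atom tally by fragment:
  pyridine ring core → C:5 H:5 N:1
  (− 2 ring H displaced by substituents)
  + SH → S:1 H:1
  + NH2 → N:1 H:2
Element totals:
  C: 5
  H: 6
  N: 2
  S: 1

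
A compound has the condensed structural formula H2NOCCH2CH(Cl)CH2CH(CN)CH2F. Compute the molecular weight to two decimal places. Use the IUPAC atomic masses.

192.62 g/mol

Atom tally by fragment:
  H2NOCCH2 → C:2 H:4 O:1 N:1
  CH(Cl) → C:1 H:1 Cl:1
  CH2 → C:1 H:2
  CH(CN) → C:2 H:1 N:1
  CH2F → C:1 H:2 F:1
Element totals:
  C: 7
  H: 10
  Cl: 1
  F: 1
  N: 2
  O: 1
Molecular formula: C7H10ClFN2O.
  M = 7(12.011) + 10(1.008) + 35.45 + 18.998 + 2(14.007) + 15.999
    = 84.077 + 10.080 + 35.450 + 18.998 + 28.014 + 15.999 = 192.618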